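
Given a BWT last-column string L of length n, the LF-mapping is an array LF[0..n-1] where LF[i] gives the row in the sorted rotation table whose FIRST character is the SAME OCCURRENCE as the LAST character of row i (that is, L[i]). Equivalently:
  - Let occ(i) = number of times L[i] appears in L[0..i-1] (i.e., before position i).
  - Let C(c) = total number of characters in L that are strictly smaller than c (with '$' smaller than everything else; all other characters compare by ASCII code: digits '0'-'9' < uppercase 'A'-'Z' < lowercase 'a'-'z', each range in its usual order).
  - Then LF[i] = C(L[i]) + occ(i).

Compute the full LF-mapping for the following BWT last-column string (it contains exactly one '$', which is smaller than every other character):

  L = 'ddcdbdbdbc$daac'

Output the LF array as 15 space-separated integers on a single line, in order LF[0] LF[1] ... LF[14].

Answer: 9 10 6 11 3 12 4 13 5 7 0 14 1 2 8

Derivation:
Char counts: '$':1, 'a':2, 'b':3, 'c':3, 'd':6
C (first-col start): C('$')=0, C('a')=1, C('b')=3, C('c')=6, C('d')=9
L[0]='d': occ=0, LF[0]=C('d')+0=9+0=9
L[1]='d': occ=1, LF[1]=C('d')+1=9+1=10
L[2]='c': occ=0, LF[2]=C('c')+0=6+0=6
L[3]='d': occ=2, LF[3]=C('d')+2=9+2=11
L[4]='b': occ=0, LF[4]=C('b')+0=3+0=3
L[5]='d': occ=3, LF[5]=C('d')+3=9+3=12
L[6]='b': occ=1, LF[6]=C('b')+1=3+1=4
L[7]='d': occ=4, LF[7]=C('d')+4=9+4=13
L[8]='b': occ=2, LF[8]=C('b')+2=3+2=5
L[9]='c': occ=1, LF[9]=C('c')+1=6+1=7
L[10]='$': occ=0, LF[10]=C('$')+0=0+0=0
L[11]='d': occ=5, LF[11]=C('d')+5=9+5=14
L[12]='a': occ=0, LF[12]=C('a')+0=1+0=1
L[13]='a': occ=1, LF[13]=C('a')+1=1+1=2
L[14]='c': occ=2, LF[14]=C('c')+2=6+2=8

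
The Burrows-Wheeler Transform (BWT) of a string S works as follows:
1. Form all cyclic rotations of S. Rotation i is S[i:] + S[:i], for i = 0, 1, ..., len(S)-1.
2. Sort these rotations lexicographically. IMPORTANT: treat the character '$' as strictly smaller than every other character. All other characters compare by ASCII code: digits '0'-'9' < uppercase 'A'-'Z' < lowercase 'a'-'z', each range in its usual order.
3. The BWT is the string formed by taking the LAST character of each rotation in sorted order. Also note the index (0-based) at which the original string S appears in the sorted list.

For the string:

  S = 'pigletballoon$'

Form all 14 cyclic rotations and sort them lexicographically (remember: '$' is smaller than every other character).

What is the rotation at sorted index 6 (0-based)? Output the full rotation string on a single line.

Answer: letballoon$pig

Derivation:
All 14 rotations (rotation i = S[i:]+S[:i]):
  rot[0] = pigletballoon$
  rot[1] = igletballoon$p
  rot[2] = gletballoon$pi
  rot[3] = letballoon$pig
  rot[4] = etballoon$pigl
  rot[5] = tballoon$pigle
  rot[6] = balloon$piglet
  rot[7] = alloon$pigletb
  rot[8] = lloon$pigletba
  rot[9] = loon$pigletbal
  rot[10] = oon$pigletball
  rot[11] = on$pigletballo
  rot[12] = n$pigletballoo
  rot[13] = $pigletballoon
Sorted (with $ < everything):
  sorted[0] = $pigletballoon
  sorted[1] = alloon$pigletb
  sorted[2] = balloon$piglet
  sorted[3] = etballoon$pigl
  sorted[4] = gletballoon$pi
  sorted[5] = igletballoon$p
  sorted[6] = letballoon$pig
  sorted[7] = lloon$pigletba
  sorted[8] = loon$pigletbal
  sorted[9] = n$pigletballoo
  sorted[10] = on$pigletballo
  sorted[11] = oon$pigletball
  sorted[12] = pigletballoon$
  sorted[13] = tballoon$pigle
sorted[6] = letballoon$pig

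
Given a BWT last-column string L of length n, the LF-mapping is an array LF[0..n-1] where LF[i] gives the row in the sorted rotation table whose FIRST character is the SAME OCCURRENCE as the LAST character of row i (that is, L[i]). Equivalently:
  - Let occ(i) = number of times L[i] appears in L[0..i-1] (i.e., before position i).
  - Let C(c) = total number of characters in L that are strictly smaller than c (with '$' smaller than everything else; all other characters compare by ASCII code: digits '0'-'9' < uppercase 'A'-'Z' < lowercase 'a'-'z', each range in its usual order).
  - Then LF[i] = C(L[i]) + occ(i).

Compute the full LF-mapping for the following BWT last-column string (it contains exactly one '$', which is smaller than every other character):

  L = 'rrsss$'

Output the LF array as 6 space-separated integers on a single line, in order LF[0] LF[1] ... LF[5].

Answer: 1 2 3 4 5 0

Derivation:
Char counts: '$':1, 'r':2, 's':3
C (first-col start): C('$')=0, C('r')=1, C('s')=3
L[0]='r': occ=0, LF[0]=C('r')+0=1+0=1
L[1]='r': occ=1, LF[1]=C('r')+1=1+1=2
L[2]='s': occ=0, LF[2]=C('s')+0=3+0=3
L[3]='s': occ=1, LF[3]=C('s')+1=3+1=4
L[4]='s': occ=2, LF[4]=C('s')+2=3+2=5
L[5]='$': occ=0, LF[5]=C('$')+0=0+0=0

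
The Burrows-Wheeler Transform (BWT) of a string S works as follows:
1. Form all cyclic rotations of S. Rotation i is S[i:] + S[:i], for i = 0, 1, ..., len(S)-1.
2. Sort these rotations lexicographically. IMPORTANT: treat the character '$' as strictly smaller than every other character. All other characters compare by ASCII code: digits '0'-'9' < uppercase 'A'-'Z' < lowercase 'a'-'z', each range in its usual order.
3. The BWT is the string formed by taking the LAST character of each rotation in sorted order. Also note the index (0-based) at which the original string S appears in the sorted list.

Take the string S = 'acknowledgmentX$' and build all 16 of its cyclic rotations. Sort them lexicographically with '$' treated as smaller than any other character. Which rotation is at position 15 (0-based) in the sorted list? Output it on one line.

All 16 rotations (rotation i = S[i:]+S[:i]):
  rot[0] = acknowledgmentX$
  rot[1] = cknowledgmentX$a
  rot[2] = knowledgmentX$ac
  rot[3] = nowledgmentX$ack
  rot[4] = owledgmentX$ackn
  rot[5] = wledgmentX$ackno
  rot[6] = ledgmentX$acknow
  rot[7] = edgmentX$acknowl
  rot[8] = dgmentX$acknowle
  rot[9] = gmentX$acknowled
  rot[10] = mentX$acknowledg
  rot[11] = entX$acknowledgm
  rot[12] = ntX$acknowledgme
  rot[13] = tX$acknowledgmen
  rot[14] = X$acknowledgment
  rot[15] = $acknowledgmentX
Sorted (with $ < everything):
  sorted[0] = $acknowledgmentX
  sorted[1] = X$acknowledgment
  sorted[2] = acknowledgmentX$
  sorted[3] = cknowledgmentX$a
  sorted[4] = dgmentX$acknowle
  sorted[5] = edgmentX$acknowl
  sorted[6] = entX$acknowledgm
  sorted[7] = gmentX$acknowled
  sorted[8] = knowledgmentX$ac
  sorted[9] = ledgmentX$acknow
  sorted[10] = mentX$acknowledg
  sorted[11] = nowledgmentX$ack
  sorted[12] = ntX$acknowledgme
  sorted[13] = owledgmentX$ackn
  sorted[14] = tX$acknowledgmen
  sorted[15] = wledgmentX$ackno
sorted[15] = wledgmentX$ackno

Answer: wledgmentX$ackno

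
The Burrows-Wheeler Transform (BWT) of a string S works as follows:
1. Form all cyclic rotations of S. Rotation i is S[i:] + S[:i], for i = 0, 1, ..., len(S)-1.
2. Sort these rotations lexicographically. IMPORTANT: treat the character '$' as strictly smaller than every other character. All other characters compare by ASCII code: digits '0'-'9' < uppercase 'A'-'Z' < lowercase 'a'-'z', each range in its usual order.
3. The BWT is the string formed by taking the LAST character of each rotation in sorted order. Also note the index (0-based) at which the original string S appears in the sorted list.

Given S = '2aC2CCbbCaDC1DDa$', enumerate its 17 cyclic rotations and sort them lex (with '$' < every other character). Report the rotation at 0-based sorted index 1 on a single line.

Answer: 1DDa$2aC2CCbbCaDC

Derivation:
All 17 rotations (rotation i = S[i:]+S[:i]):
  rot[0] = 2aC2CCbbCaDC1DDa$
  rot[1] = aC2CCbbCaDC1DDa$2
  rot[2] = C2CCbbCaDC1DDa$2a
  rot[3] = 2CCbbCaDC1DDa$2aC
  rot[4] = CCbbCaDC1DDa$2aC2
  rot[5] = CbbCaDC1DDa$2aC2C
  rot[6] = bbCaDC1DDa$2aC2CC
  rot[7] = bCaDC1DDa$2aC2CCb
  rot[8] = CaDC1DDa$2aC2CCbb
  rot[9] = aDC1DDa$2aC2CCbbC
  rot[10] = DC1DDa$2aC2CCbbCa
  rot[11] = C1DDa$2aC2CCbbCaD
  rot[12] = 1DDa$2aC2CCbbCaDC
  rot[13] = DDa$2aC2CCbbCaDC1
  rot[14] = Da$2aC2CCbbCaDC1D
  rot[15] = a$2aC2CCbbCaDC1DD
  rot[16] = $2aC2CCbbCaDC1DDa
Sorted (with $ < everything):
  sorted[0] = $2aC2CCbbCaDC1DDa
  sorted[1] = 1DDa$2aC2CCbbCaDC
  sorted[2] = 2CCbbCaDC1DDa$2aC
  sorted[3] = 2aC2CCbbCaDC1DDa$
  sorted[4] = C1DDa$2aC2CCbbCaD
  sorted[5] = C2CCbbCaDC1DDa$2a
  sorted[6] = CCbbCaDC1DDa$2aC2
  sorted[7] = CaDC1DDa$2aC2CCbb
  sorted[8] = CbbCaDC1DDa$2aC2C
  sorted[9] = DC1DDa$2aC2CCbbCa
  sorted[10] = DDa$2aC2CCbbCaDC1
  sorted[11] = Da$2aC2CCbbCaDC1D
  sorted[12] = a$2aC2CCbbCaDC1DD
  sorted[13] = aC2CCbbCaDC1DDa$2
  sorted[14] = aDC1DDa$2aC2CCbbC
  sorted[15] = bCaDC1DDa$2aC2CCb
  sorted[16] = bbCaDC1DDa$2aC2CC
sorted[1] = 1DDa$2aC2CCbbCaDC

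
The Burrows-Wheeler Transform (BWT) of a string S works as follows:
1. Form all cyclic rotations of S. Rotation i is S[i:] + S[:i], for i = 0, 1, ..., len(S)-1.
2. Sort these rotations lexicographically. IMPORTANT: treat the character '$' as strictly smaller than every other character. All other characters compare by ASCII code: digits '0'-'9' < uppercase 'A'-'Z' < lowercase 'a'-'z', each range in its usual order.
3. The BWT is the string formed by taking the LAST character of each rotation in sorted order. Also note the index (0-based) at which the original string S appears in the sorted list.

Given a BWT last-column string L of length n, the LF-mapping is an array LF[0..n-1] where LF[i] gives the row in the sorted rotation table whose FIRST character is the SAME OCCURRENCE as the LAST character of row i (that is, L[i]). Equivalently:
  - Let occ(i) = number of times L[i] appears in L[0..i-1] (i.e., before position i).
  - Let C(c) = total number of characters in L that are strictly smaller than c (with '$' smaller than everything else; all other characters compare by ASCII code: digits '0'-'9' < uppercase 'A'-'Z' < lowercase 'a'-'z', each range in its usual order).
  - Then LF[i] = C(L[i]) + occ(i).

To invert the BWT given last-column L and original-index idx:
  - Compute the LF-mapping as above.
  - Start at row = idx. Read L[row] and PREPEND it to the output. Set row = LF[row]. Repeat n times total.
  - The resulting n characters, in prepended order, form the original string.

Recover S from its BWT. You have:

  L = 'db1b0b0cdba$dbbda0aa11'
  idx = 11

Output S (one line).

LF mapping: 18 11 4 12 1 13 2 17 19 14 7 0 20 15 16 21 8 3 9 10 5 6
Walk LF starting at row 11, prepending L[row]:
  step 1: row=11, L[11]='$', prepend. Next row=LF[11]=0
  step 2: row=0, L[0]='d', prepend. Next row=LF[0]=18
  step 3: row=18, L[18]='a', prepend. Next row=LF[18]=9
  step 4: row=9, L[9]='b', prepend. Next row=LF[9]=14
  step 5: row=14, L[14]='b', prepend. Next row=LF[14]=16
  step 6: row=16, L[16]='a', prepend. Next row=LF[16]=8
  step 7: row=8, L[8]='d', prepend. Next row=LF[8]=19
  step 8: row=19, L[19]='a', prepend. Next row=LF[19]=10
  step 9: row=10, L[10]='a', prepend. Next row=LF[10]=7
  step 10: row=7, L[7]='c', prepend. Next row=LF[7]=17
  step 11: row=17, L[17]='0', prepend. Next row=LF[17]=3
  step 12: row=3, L[3]='b', prepend. Next row=LF[3]=12
  step 13: row=12, L[12]='d', prepend. Next row=LF[12]=20
  step 14: row=20, L[20]='1', prepend. Next row=LF[20]=5
  step 15: row=5, L[5]='b', prepend. Next row=LF[5]=13
  step 16: row=13, L[13]='b', prepend. Next row=LF[13]=15
  step 17: row=15, L[15]='d', prepend. Next row=LF[15]=21
  step 18: row=21, L[21]='1', prepend. Next row=LF[21]=6
  step 19: row=6, L[6]='0', prepend. Next row=LF[6]=2
  step 20: row=2, L[2]='1', prepend. Next row=LF[2]=4
  step 21: row=4, L[4]='0', prepend. Next row=LF[4]=1
  step 22: row=1, L[1]='b', prepend. Next row=LF[1]=11
Reversed output: b0101dbb1db0caadabbad$

Answer: b0101dbb1db0caadabbad$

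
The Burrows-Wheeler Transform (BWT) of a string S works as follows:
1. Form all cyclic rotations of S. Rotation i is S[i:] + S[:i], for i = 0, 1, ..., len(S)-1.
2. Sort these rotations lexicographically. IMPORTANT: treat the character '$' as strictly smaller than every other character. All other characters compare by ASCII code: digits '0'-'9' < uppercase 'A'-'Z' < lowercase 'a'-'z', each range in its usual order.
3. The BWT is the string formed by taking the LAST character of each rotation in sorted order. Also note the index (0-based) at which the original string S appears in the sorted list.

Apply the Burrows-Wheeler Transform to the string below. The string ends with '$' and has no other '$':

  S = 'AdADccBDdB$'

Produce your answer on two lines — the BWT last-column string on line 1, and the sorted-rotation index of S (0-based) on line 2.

Answer: Bd$dcABcDAD
2

Derivation:
All 11 rotations (rotation i = S[i:]+S[:i]):
  rot[0] = AdADccBDdB$
  rot[1] = dADccBDdB$A
  rot[2] = ADccBDdB$Ad
  rot[3] = DccBDdB$AdA
  rot[4] = ccBDdB$AdAD
  rot[5] = cBDdB$AdADc
  rot[6] = BDdB$AdADcc
  rot[7] = DdB$AdADccB
  rot[8] = dB$AdADccBD
  rot[9] = B$AdADccBDd
  rot[10] = $AdADccBDdB
Sorted (with $ < everything):
  sorted[0] = $AdADccBDdB  (last char: 'B')
  sorted[1] = ADccBDdB$Ad  (last char: 'd')
  sorted[2] = AdADccBDdB$  (last char: '$')
  sorted[3] = B$AdADccBDd  (last char: 'd')
  sorted[4] = BDdB$AdADcc  (last char: 'c')
  sorted[5] = DccBDdB$AdA  (last char: 'A')
  sorted[6] = DdB$AdADccB  (last char: 'B')
  sorted[7] = cBDdB$AdADc  (last char: 'c')
  sorted[8] = ccBDdB$AdAD  (last char: 'D')
  sorted[9] = dADccBDdB$A  (last char: 'A')
  sorted[10] = dB$AdADccBD  (last char: 'D')
Last column: Bd$dcABcDAD
Original string S is at sorted index 2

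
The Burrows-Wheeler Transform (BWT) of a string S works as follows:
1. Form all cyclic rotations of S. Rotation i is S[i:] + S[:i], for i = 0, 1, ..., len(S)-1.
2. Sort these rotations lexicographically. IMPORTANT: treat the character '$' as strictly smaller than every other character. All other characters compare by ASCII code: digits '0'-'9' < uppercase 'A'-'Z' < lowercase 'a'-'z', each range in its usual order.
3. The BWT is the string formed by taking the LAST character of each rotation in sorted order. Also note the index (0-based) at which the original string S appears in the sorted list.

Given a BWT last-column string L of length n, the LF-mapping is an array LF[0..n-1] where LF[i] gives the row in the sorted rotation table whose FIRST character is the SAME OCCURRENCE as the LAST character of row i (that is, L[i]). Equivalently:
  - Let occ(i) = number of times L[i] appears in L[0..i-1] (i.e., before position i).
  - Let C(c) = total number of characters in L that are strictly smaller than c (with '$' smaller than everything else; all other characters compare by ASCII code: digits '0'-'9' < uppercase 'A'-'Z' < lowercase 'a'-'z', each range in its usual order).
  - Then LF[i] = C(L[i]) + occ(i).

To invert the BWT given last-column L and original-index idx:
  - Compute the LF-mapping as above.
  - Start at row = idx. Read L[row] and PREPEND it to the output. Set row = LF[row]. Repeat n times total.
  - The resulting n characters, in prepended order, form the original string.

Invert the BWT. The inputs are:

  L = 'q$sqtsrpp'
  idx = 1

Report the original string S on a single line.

LF mapping: 3 0 6 4 8 7 5 1 2
Walk LF starting at row 1, prepending L[row]:
  step 1: row=1, L[1]='$', prepend. Next row=LF[1]=0
  step 2: row=0, L[0]='q', prepend. Next row=LF[0]=3
  step 3: row=3, L[3]='q', prepend. Next row=LF[3]=4
  step 4: row=4, L[4]='t', prepend. Next row=LF[4]=8
  step 5: row=8, L[8]='p', prepend. Next row=LF[8]=2
  step 6: row=2, L[2]='s', prepend. Next row=LF[2]=6
  step 7: row=6, L[6]='r', prepend. Next row=LF[6]=5
  step 8: row=5, L[5]='s', prepend. Next row=LF[5]=7
  step 9: row=7, L[7]='p', prepend. Next row=LF[7]=1
Reversed output: psrsptqq$

Answer: psrsptqq$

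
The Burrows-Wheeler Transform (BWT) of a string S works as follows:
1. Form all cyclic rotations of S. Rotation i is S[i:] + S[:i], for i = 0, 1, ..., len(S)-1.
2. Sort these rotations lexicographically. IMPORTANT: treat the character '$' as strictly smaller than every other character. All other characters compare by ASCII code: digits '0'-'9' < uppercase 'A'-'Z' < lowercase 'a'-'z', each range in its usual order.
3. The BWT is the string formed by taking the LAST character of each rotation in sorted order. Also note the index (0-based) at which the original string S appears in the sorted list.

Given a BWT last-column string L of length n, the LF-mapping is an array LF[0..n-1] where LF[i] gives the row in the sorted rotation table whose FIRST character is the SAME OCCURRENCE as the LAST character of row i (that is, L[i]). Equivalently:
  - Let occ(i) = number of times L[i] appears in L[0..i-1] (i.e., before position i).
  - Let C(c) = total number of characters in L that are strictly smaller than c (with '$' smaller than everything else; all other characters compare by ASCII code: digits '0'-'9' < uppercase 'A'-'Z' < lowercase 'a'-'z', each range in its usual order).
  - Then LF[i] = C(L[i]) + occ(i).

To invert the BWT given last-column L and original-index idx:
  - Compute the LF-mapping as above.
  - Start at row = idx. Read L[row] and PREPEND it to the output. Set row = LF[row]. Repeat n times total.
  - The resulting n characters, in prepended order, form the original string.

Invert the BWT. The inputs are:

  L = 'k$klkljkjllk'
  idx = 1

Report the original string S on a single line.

LF mapping: 3 0 4 8 5 9 1 6 2 10 11 7
Walk LF starting at row 1, prepending L[row]:
  step 1: row=1, L[1]='$', prepend. Next row=LF[1]=0
  step 2: row=0, L[0]='k', prepend. Next row=LF[0]=3
  step 3: row=3, L[3]='l', prepend. Next row=LF[3]=8
  step 4: row=8, L[8]='j', prepend. Next row=LF[8]=2
  step 5: row=2, L[2]='k', prepend. Next row=LF[2]=4
  step 6: row=4, L[4]='k', prepend. Next row=LF[4]=5
  step 7: row=5, L[5]='l', prepend. Next row=LF[5]=9
  step 8: row=9, L[9]='l', prepend. Next row=LF[9]=10
  step 9: row=10, L[10]='l', prepend. Next row=LF[10]=11
  step 10: row=11, L[11]='k', prepend. Next row=LF[11]=7
  step 11: row=7, L[7]='k', prepend. Next row=LF[7]=6
  step 12: row=6, L[6]='j', prepend. Next row=LF[6]=1
Reversed output: jkklllkkjlk$

Answer: jkklllkkjlk$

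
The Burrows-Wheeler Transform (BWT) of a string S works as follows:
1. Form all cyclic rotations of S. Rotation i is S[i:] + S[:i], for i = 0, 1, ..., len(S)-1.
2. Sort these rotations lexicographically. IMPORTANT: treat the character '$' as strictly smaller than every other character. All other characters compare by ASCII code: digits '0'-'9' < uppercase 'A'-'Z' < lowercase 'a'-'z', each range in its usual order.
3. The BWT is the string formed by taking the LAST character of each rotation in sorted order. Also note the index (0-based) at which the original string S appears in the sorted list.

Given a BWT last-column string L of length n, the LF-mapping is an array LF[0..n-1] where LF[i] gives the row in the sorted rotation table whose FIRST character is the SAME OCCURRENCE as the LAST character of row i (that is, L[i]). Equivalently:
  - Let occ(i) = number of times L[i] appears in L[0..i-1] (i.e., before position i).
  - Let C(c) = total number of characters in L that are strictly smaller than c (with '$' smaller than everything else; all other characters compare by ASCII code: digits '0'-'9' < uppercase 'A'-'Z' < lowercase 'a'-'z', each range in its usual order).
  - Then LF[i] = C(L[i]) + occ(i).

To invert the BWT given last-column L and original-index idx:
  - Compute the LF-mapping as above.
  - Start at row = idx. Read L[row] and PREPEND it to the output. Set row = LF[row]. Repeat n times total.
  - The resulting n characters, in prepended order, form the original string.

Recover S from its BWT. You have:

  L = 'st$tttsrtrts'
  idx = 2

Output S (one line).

LF mapping: 3 6 0 7 8 9 4 1 10 2 11 5
Walk LF starting at row 2, prepending L[row]:
  step 1: row=2, L[2]='$', prepend. Next row=LF[2]=0
  step 2: row=0, L[0]='s', prepend. Next row=LF[0]=3
  step 3: row=3, L[3]='t', prepend. Next row=LF[3]=7
  step 4: row=7, L[7]='r', prepend. Next row=LF[7]=1
  step 5: row=1, L[1]='t', prepend. Next row=LF[1]=6
  step 6: row=6, L[6]='s', prepend. Next row=LF[6]=4
  step 7: row=4, L[4]='t', prepend. Next row=LF[4]=8
  step 8: row=8, L[8]='t', prepend. Next row=LF[8]=10
  step 9: row=10, L[10]='t', prepend. Next row=LF[10]=11
  step 10: row=11, L[11]='s', prepend. Next row=LF[11]=5
  step 11: row=5, L[5]='t', prepend. Next row=LF[5]=9
  step 12: row=9, L[9]='r', prepend. Next row=LF[9]=2
Reversed output: rtstttstrts$

Answer: rtstttstrts$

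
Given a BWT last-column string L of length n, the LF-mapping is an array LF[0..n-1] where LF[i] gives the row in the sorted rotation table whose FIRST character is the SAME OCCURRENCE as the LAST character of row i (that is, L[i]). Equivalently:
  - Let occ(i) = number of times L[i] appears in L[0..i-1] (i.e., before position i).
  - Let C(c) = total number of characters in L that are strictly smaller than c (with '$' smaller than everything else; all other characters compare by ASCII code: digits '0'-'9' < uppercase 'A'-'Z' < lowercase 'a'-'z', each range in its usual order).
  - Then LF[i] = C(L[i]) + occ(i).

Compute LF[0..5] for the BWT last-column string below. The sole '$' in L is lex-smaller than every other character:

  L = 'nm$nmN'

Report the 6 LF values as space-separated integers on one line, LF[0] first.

Answer: 4 2 0 5 3 1

Derivation:
Char counts: '$':1, 'N':1, 'm':2, 'n':2
C (first-col start): C('$')=0, C('N')=1, C('m')=2, C('n')=4
L[0]='n': occ=0, LF[0]=C('n')+0=4+0=4
L[1]='m': occ=0, LF[1]=C('m')+0=2+0=2
L[2]='$': occ=0, LF[2]=C('$')+0=0+0=0
L[3]='n': occ=1, LF[3]=C('n')+1=4+1=5
L[4]='m': occ=1, LF[4]=C('m')+1=2+1=3
L[5]='N': occ=0, LF[5]=C('N')+0=1+0=1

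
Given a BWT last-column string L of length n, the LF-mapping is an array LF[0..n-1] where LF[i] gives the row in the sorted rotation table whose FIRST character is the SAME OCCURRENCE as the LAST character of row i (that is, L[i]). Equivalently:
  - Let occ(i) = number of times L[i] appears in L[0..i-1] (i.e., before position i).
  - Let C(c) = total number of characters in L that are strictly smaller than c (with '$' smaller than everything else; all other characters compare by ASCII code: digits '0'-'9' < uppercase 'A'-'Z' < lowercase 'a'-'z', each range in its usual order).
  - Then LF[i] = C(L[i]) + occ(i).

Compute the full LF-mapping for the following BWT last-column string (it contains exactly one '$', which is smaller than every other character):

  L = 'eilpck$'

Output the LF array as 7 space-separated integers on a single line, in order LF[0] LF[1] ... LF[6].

Char counts: '$':1, 'c':1, 'e':1, 'i':1, 'k':1, 'l':1, 'p':1
C (first-col start): C('$')=0, C('c')=1, C('e')=2, C('i')=3, C('k')=4, C('l')=5, C('p')=6
L[0]='e': occ=0, LF[0]=C('e')+0=2+0=2
L[1]='i': occ=0, LF[1]=C('i')+0=3+0=3
L[2]='l': occ=0, LF[2]=C('l')+0=5+0=5
L[3]='p': occ=0, LF[3]=C('p')+0=6+0=6
L[4]='c': occ=0, LF[4]=C('c')+0=1+0=1
L[5]='k': occ=0, LF[5]=C('k')+0=4+0=4
L[6]='$': occ=0, LF[6]=C('$')+0=0+0=0

Answer: 2 3 5 6 1 4 0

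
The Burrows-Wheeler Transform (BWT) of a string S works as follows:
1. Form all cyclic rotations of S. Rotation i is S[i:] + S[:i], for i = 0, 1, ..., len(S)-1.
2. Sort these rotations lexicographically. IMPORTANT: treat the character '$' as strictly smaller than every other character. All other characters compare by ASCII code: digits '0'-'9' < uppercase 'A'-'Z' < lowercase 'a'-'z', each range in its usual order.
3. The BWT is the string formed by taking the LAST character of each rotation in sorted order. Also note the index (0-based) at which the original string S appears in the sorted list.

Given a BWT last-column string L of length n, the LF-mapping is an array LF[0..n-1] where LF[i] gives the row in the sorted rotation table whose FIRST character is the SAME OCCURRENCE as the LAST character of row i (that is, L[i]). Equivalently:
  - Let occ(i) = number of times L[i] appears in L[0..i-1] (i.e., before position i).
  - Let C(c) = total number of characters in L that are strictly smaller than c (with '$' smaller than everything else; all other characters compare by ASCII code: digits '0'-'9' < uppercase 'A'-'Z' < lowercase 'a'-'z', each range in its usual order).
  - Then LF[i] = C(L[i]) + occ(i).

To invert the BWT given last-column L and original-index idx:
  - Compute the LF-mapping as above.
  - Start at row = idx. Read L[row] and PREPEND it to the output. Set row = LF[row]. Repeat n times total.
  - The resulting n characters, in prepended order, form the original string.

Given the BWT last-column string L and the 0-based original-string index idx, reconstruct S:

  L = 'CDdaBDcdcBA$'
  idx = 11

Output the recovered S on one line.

Answer: daBccDDAdBC$

Derivation:
LF mapping: 4 5 10 7 2 6 8 11 9 3 1 0
Walk LF starting at row 11, prepending L[row]:
  step 1: row=11, L[11]='$', prepend. Next row=LF[11]=0
  step 2: row=0, L[0]='C', prepend. Next row=LF[0]=4
  step 3: row=4, L[4]='B', prepend. Next row=LF[4]=2
  step 4: row=2, L[2]='d', prepend. Next row=LF[2]=10
  step 5: row=10, L[10]='A', prepend. Next row=LF[10]=1
  step 6: row=1, L[1]='D', prepend. Next row=LF[1]=5
  step 7: row=5, L[5]='D', prepend. Next row=LF[5]=6
  step 8: row=6, L[6]='c', prepend. Next row=LF[6]=8
  step 9: row=8, L[8]='c', prepend. Next row=LF[8]=9
  step 10: row=9, L[9]='B', prepend. Next row=LF[9]=3
  step 11: row=3, L[3]='a', prepend. Next row=LF[3]=7
  step 12: row=7, L[7]='d', prepend. Next row=LF[7]=11
Reversed output: daBccDDAdBC$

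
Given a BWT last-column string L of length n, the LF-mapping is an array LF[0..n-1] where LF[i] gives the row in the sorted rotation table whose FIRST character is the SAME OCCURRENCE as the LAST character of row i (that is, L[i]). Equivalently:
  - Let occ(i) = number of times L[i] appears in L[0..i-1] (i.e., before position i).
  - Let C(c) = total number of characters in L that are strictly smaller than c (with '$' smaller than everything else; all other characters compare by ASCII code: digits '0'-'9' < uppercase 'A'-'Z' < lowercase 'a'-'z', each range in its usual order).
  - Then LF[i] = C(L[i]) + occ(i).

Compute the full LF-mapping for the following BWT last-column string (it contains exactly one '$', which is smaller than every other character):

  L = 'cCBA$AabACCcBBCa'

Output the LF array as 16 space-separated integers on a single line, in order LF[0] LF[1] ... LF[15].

Char counts: '$':1, 'A':3, 'B':3, 'C':4, 'a':2, 'b':1, 'c':2
C (first-col start): C('$')=0, C('A')=1, C('B')=4, C('C')=7, C('a')=11, C('b')=13, C('c')=14
L[0]='c': occ=0, LF[0]=C('c')+0=14+0=14
L[1]='C': occ=0, LF[1]=C('C')+0=7+0=7
L[2]='B': occ=0, LF[2]=C('B')+0=4+0=4
L[3]='A': occ=0, LF[3]=C('A')+0=1+0=1
L[4]='$': occ=0, LF[4]=C('$')+0=0+0=0
L[5]='A': occ=1, LF[5]=C('A')+1=1+1=2
L[6]='a': occ=0, LF[6]=C('a')+0=11+0=11
L[7]='b': occ=0, LF[7]=C('b')+0=13+0=13
L[8]='A': occ=2, LF[8]=C('A')+2=1+2=3
L[9]='C': occ=1, LF[9]=C('C')+1=7+1=8
L[10]='C': occ=2, LF[10]=C('C')+2=7+2=9
L[11]='c': occ=1, LF[11]=C('c')+1=14+1=15
L[12]='B': occ=1, LF[12]=C('B')+1=4+1=5
L[13]='B': occ=2, LF[13]=C('B')+2=4+2=6
L[14]='C': occ=3, LF[14]=C('C')+3=7+3=10
L[15]='a': occ=1, LF[15]=C('a')+1=11+1=12

Answer: 14 7 4 1 0 2 11 13 3 8 9 15 5 6 10 12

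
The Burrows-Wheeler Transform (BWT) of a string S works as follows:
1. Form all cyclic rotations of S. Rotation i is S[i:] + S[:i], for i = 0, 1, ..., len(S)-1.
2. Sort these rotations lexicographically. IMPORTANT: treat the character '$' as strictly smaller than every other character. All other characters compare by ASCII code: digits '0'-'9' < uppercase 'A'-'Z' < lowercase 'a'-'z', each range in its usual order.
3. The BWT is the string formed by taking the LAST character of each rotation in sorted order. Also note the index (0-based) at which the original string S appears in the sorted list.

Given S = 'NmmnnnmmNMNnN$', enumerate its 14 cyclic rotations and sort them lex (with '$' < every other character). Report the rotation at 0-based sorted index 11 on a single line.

All 14 rotations (rotation i = S[i:]+S[:i]):
  rot[0] = NmmnnnmmNMNnN$
  rot[1] = mmnnnmmNMNnN$N
  rot[2] = mnnnmmNMNnN$Nm
  rot[3] = nnnmmNMNnN$Nmm
  rot[4] = nnmmNMNnN$Nmmn
  rot[5] = nmmNMNnN$Nmmnn
  rot[6] = mmNMNnN$Nmmnnn
  rot[7] = mNMNnN$Nmmnnnm
  rot[8] = NMNnN$Nmmnnnmm
  rot[9] = MNnN$NmmnnnmmN
  rot[10] = NnN$NmmnnnmmNM
  rot[11] = nN$NmmnnnmmNMN
  rot[12] = N$NmmnnnmmNMNn
  rot[13] = $NmmnnnmmNMNnN
Sorted (with $ < everything):
  sorted[0] = $NmmnnnmmNMNnN
  sorted[1] = MNnN$NmmnnnmmN
  sorted[2] = N$NmmnnnmmNMNn
  sorted[3] = NMNnN$Nmmnnnmm
  sorted[4] = NmmnnnmmNMNnN$
  sorted[5] = NnN$NmmnnnmmNM
  sorted[6] = mNMNnN$Nmmnnnm
  sorted[7] = mmNMNnN$Nmmnnn
  sorted[8] = mmnnnmmNMNnN$N
  sorted[9] = mnnnmmNMNnN$Nm
  sorted[10] = nN$NmmnnnmmNMN
  sorted[11] = nmmNMNnN$Nmmnn
  sorted[12] = nnmmNMNnN$Nmmn
  sorted[13] = nnnmmNMNnN$Nmm
sorted[11] = nmmNMNnN$Nmmnn

Answer: nmmNMNnN$Nmmnn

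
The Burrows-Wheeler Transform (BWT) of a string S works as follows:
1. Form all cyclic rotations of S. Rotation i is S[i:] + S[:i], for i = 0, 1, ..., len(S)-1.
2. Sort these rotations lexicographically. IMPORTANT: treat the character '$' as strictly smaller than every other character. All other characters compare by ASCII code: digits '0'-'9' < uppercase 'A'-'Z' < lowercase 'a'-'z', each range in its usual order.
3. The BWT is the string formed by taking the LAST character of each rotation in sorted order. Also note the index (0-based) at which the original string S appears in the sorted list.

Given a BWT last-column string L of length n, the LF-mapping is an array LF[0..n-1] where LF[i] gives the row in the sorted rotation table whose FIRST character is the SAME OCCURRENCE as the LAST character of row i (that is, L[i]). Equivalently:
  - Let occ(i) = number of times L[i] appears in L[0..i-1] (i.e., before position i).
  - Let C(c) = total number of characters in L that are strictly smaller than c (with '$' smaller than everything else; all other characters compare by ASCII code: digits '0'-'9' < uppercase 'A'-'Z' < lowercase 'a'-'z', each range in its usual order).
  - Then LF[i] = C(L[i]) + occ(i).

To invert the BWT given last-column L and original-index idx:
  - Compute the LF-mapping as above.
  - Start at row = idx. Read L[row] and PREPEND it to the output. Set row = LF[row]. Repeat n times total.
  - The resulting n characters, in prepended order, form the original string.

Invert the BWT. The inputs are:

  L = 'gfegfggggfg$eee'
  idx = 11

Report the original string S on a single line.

LF mapping: 8 5 1 9 6 10 11 12 13 7 14 0 2 3 4
Walk LF starting at row 11, prepending L[row]:
  step 1: row=11, L[11]='$', prepend. Next row=LF[11]=0
  step 2: row=0, L[0]='g', prepend. Next row=LF[0]=8
  step 3: row=8, L[8]='g', prepend. Next row=LF[8]=13
  step 4: row=13, L[13]='e', prepend. Next row=LF[13]=3
  step 5: row=3, L[3]='g', prepend. Next row=LF[3]=9
  step 6: row=9, L[9]='f', prepend. Next row=LF[9]=7
  step 7: row=7, L[7]='g', prepend. Next row=LF[7]=12
  step 8: row=12, L[12]='e', prepend. Next row=LF[12]=2
  step 9: row=2, L[2]='e', prepend. Next row=LF[2]=1
  step 10: row=1, L[1]='f', prepend. Next row=LF[1]=5
  step 11: row=5, L[5]='g', prepend. Next row=LF[5]=10
  step 12: row=10, L[10]='g', prepend. Next row=LF[10]=14
  step 13: row=14, L[14]='e', prepend. Next row=LF[14]=4
  step 14: row=4, L[4]='f', prepend. Next row=LF[4]=6
  step 15: row=6, L[6]='g', prepend. Next row=LF[6]=11
Reversed output: gfeggfeegfgegg$

Answer: gfeggfeegfgegg$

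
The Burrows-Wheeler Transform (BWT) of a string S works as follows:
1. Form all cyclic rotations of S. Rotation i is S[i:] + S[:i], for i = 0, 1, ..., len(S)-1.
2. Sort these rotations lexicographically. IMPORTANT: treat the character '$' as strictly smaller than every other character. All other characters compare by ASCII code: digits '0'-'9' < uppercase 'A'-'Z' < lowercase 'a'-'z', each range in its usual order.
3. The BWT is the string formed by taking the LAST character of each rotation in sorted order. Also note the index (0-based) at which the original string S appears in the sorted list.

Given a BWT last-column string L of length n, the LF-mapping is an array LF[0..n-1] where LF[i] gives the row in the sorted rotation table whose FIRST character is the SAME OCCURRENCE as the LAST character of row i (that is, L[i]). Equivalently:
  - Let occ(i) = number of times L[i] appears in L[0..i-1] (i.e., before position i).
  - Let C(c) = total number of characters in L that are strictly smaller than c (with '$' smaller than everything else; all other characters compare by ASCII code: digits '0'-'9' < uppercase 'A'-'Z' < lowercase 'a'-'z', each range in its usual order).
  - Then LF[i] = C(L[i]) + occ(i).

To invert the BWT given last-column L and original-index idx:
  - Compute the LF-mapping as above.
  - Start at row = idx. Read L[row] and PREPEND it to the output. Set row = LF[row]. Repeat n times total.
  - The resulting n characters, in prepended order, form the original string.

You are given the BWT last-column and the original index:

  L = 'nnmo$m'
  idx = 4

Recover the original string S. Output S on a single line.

Answer: nmmon$

Derivation:
LF mapping: 3 4 1 5 0 2
Walk LF starting at row 4, prepending L[row]:
  step 1: row=4, L[4]='$', prepend. Next row=LF[4]=0
  step 2: row=0, L[0]='n', prepend. Next row=LF[0]=3
  step 3: row=3, L[3]='o', prepend. Next row=LF[3]=5
  step 4: row=5, L[5]='m', prepend. Next row=LF[5]=2
  step 5: row=2, L[2]='m', prepend. Next row=LF[2]=1
  step 6: row=1, L[1]='n', prepend. Next row=LF[1]=4
Reversed output: nmmon$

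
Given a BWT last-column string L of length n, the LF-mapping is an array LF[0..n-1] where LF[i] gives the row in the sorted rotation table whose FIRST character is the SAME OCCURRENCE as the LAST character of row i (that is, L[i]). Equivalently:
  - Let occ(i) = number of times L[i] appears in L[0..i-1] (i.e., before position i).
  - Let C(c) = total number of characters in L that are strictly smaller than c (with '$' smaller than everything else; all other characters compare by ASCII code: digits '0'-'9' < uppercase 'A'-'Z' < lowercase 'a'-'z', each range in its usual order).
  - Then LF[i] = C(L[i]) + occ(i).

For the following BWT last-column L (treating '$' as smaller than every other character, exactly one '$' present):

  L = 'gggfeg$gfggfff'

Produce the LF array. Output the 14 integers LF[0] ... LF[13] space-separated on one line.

Answer: 7 8 9 2 1 10 0 11 3 12 13 4 5 6

Derivation:
Char counts: '$':1, 'e':1, 'f':5, 'g':7
C (first-col start): C('$')=0, C('e')=1, C('f')=2, C('g')=7
L[0]='g': occ=0, LF[0]=C('g')+0=7+0=7
L[1]='g': occ=1, LF[1]=C('g')+1=7+1=8
L[2]='g': occ=2, LF[2]=C('g')+2=7+2=9
L[3]='f': occ=0, LF[3]=C('f')+0=2+0=2
L[4]='e': occ=0, LF[4]=C('e')+0=1+0=1
L[5]='g': occ=3, LF[5]=C('g')+3=7+3=10
L[6]='$': occ=0, LF[6]=C('$')+0=0+0=0
L[7]='g': occ=4, LF[7]=C('g')+4=7+4=11
L[8]='f': occ=1, LF[8]=C('f')+1=2+1=3
L[9]='g': occ=5, LF[9]=C('g')+5=7+5=12
L[10]='g': occ=6, LF[10]=C('g')+6=7+6=13
L[11]='f': occ=2, LF[11]=C('f')+2=2+2=4
L[12]='f': occ=3, LF[12]=C('f')+3=2+3=5
L[13]='f': occ=4, LF[13]=C('f')+4=2+4=6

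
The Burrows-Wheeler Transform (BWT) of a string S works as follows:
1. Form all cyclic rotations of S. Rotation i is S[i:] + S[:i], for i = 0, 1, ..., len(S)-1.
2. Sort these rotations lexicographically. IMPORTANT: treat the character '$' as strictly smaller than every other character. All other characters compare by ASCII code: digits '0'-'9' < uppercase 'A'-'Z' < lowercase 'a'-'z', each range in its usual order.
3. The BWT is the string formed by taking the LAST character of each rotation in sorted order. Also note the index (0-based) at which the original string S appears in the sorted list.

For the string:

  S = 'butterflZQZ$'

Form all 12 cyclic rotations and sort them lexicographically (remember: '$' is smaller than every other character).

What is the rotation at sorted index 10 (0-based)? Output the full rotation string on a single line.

Answer: tterflZQZ$bu

Derivation:
All 12 rotations (rotation i = S[i:]+S[:i]):
  rot[0] = butterflZQZ$
  rot[1] = utterflZQZ$b
  rot[2] = tterflZQZ$bu
  rot[3] = terflZQZ$but
  rot[4] = erflZQZ$butt
  rot[5] = rflZQZ$butte
  rot[6] = flZQZ$butter
  rot[7] = lZQZ$butterf
  rot[8] = ZQZ$butterfl
  rot[9] = QZ$butterflZ
  rot[10] = Z$butterflZQ
  rot[11] = $butterflZQZ
Sorted (with $ < everything):
  sorted[0] = $butterflZQZ
  sorted[1] = QZ$butterflZ
  sorted[2] = Z$butterflZQ
  sorted[3] = ZQZ$butterfl
  sorted[4] = butterflZQZ$
  sorted[5] = erflZQZ$butt
  sorted[6] = flZQZ$butter
  sorted[7] = lZQZ$butterf
  sorted[8] = rflZQZ$butte
  sorted[9] = terflZQZ$but
  sorted[10] = tterflZQZ$bu
  sorted[11] = utterflZQZ$b
sorted[10] = tterflZQZ$bu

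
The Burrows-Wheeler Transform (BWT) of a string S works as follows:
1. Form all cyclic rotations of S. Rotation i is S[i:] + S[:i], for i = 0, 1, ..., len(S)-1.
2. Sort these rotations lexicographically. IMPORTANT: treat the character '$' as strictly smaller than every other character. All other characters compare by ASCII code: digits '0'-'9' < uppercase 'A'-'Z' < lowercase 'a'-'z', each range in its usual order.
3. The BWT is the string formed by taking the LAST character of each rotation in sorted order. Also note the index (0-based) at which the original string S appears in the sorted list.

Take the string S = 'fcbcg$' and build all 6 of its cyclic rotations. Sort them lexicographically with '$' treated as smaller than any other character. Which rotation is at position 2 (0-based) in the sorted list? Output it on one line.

All 6 rotations (rotation i = S[i:]+S[:i]):
  rot[0] = fcbcg$
  rot[1] = cbcg$f
  rot[2] = bcg$fc
  rot[3] = cg$fcb
  rot[4] = g$fcbc
  rot[5] = $fcbcg
Sorted (with $ < everything):
  sorted[0] = $fcbcg
  sorted[1] = bcg$fc
  sorted[2] = cbcg$f
  sorted[3] = cg$fcb
  sorted[4] = fcbcg$
  sorted[5] = g$fcbc
sorted[2] = cbcg$f

Answer: cbcg$f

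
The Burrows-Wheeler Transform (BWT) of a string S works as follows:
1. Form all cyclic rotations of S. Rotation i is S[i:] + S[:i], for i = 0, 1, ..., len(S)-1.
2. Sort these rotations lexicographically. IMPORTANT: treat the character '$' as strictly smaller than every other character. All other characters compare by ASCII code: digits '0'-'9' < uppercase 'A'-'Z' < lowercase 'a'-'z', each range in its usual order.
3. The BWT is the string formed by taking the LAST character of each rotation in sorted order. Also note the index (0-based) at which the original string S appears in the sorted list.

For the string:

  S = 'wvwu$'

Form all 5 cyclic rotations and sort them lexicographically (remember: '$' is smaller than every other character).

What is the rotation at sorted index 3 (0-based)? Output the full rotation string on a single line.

All 5 rotations (rotation i = S[i:]+S[:i]):
  rot[0] = wvwu$
  rot[1] = vwu$w
  rot[2] = wu$wv
  rot[3] = u$wvw
  rot[4] = $wvwu
Sorted (with $ < everything):
  sorted[0] = $wvwu
  sorted[1] = u$wvw
  sorted[2] = vwu$w
  sorted[3] = wu$wv
  sorted[4] = wvwu$
sorted[3] = wu$wv

Answer: wu$wv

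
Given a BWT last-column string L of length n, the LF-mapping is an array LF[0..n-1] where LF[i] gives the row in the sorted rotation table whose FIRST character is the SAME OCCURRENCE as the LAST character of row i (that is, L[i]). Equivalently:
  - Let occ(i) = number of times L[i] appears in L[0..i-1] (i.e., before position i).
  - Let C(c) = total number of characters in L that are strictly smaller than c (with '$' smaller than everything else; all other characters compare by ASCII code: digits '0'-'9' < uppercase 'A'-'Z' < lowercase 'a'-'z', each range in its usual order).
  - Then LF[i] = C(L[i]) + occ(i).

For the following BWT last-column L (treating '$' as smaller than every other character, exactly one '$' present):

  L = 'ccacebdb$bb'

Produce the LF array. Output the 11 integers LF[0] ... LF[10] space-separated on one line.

Answer: 6 7 1 8 10 2 9 3 0 4 5

Derivation:
Char counts: '$':1, 'a':1, 'b':4, 'c':3, 'd':1, 'e':1
C (first-col start): C('$')=0, C('a')=1, C('b')=2, C('c')=6, C('d')=9, C('e')=10
L[0]='c': occ=0, LF[0]=C('c')+0=6+0=6
L[1]='c': occ=1, LF[1]=C('c')+1=6+1=7
L[2]='a': occ=0, LF[2]=C('a')+0=1+0=1
L[3]='c': occ=2, LF[3]=C('c')+2=6+2=8
L[4]='e': occ=0, LF[4]=C('e')+0=10+0=10
L[5]='b': occ=0, LF[5]=C('b')+0=2+0=2
L[6]='d': occ=0, LF[6]=C('d')+0=9+0=9
L[7]='b': occ=1, LF[7]=C('b')+1=2+1=3
L[8]='$': occ=0, LF[8]=C('$')+0=0+0=0
L[9]='b': occ=2, LF[9]=C('b')+2=2+2=4
L[10]='b': occ=3, LF[10]=C('b')+3=2+3=5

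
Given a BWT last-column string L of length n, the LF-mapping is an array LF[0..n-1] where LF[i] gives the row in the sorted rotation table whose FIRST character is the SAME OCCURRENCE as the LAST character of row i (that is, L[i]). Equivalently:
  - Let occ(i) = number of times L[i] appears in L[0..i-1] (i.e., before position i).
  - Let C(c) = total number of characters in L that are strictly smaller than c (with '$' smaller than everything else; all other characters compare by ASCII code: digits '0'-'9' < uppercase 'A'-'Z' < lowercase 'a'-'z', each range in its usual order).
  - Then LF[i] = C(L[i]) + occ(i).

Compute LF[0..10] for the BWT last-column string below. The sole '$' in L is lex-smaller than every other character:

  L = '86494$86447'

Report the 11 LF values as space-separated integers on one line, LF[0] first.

Answer: 8 5 1 10 2 0 9 6 3 4 7

Derivation:
Char counts: '$':1, '4':4, '6':2, '7':1, '8':2, '9':1
C (first-col start): C('$')=0, C('4')=1, C('6')=5, C('7')=7, C('8')=8, C('9')=10
L[0]='8': occ=0, LF[0]=C('8')+0=8+0=8
L[1]='6': occ=0, LF[1]=C('6')+0=5+0=5
L[2]='4': occ=0, LF[2]=C('4')+0=1+0=1
L[3]='9': occ=0, LF[3]=C('9')+0=10+0=10
L[4]='4': occ=1, LF[4]=C('4')+1=1+1=2
L[5]='$': occ=0, LF[5]=C('$')+0=0+0=0
L[6]='8': occ=1, LF[6]=C('8')+1=8+1=9
L[7]='6': occ=1, LF[7]=C('6')+1=5+1=6
L[8]='4': occ=2, LF[8]=C('4')+2=1+2=3
L[9]='4': occ=3, LF[9]=C('4')+3=1+3=4
L[10]='7': occ=0, LF[10]=C('7')+0=7+0=7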